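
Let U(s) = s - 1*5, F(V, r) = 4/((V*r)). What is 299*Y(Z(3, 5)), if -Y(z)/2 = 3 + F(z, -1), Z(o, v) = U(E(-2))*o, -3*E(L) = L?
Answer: -1978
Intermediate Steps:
F(V, r) = 4/(V*r) (F(V, r) = 4*(1/(V*r)) = 4/(V*r))
E(L) = -L/3
U(s) = -5 + s (U(s) = s - 5 = -5 + s)
Z(o, v) = -13*o/3 (Z(o, v) = (-5 - ⅓*(-2))*o = (-5 + ⅔)*o = -13*o/3)
Y(z) = -6 + 8/z (Y(z) = -2*(3 + 4/(z*(-1))) = -2*(3 + 4*(-1)/z) = -2*(3 - 4/z) = -6 + 8/z)
299*Y(Z(3, 5)) = 299*(-6 + 8/((-13/3*3))) = 299*(-6 + 8/(-13)) = 299*(-6 + 8*(-1/13)) = 299*(-6 - 8/13) = 299*(-86/13) = -1978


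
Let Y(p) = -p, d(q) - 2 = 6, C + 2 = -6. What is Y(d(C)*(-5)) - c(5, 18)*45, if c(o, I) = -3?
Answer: 175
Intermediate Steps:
C = -8 (C = -2 - 6 = -8)
d(q) = 8 (d(q) = 2 + 6 = 8)
Y(d(C)*(-5)) - c(5, 18)*45 = -8*(-5) - (-3)*45 = -1*(-40) - 1*(-135) = 40 + 135 = 175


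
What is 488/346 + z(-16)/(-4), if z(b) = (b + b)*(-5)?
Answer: -6676/173 ≈ -38.590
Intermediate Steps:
z(b) = -10*b (z(b) = (2*b)*(-5) = -10*b)
488/346 + z(-16)/(-4) = 488/346 - 10*(-16)/(-4) = 488*(1/346) + 160*(-1/4) = 244/173 - 40 = -6676/173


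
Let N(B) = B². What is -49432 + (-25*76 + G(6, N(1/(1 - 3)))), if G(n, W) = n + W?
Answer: -205303/4 ≈ -51326.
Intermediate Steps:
G(n, W) = W + n
-49432 + (-25*76 + G(6, N(1/(1 - 3)))) = -49432 + (-25*76 + ((1/(1 - 3))² + 6)) = -49432 + (-1900 + ((1/(-2))² + 6)) = -49432 + (-1900 + ((-½)² + 6)) = -49432 + (-1900 + (¼ + 6)) = -49432 + (-1900 + 25/4) = -49432 - 7575/4 = -205303/4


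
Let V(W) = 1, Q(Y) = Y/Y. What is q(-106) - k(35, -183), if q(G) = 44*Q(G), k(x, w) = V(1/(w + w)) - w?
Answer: -140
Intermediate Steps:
Q(Y) = 1
k(x, w) = 1 - w
q(G) = 44 (q(G) = 44*1 = 44)
q(-106) - k(35, -183) = 44 - (1 - 1*(-183)) = 44 - (1 + 183) = 44 - 1*184 = 44 - 184 = -140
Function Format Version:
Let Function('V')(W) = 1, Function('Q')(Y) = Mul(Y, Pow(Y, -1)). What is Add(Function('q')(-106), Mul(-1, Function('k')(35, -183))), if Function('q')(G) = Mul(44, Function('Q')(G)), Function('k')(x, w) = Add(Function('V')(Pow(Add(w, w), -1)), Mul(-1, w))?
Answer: -140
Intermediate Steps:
Function('Q')(Y) = 1
Function('k')(x, w) = Add(1, Mul(-1, w))
Function('q')(G) = 44 (Function('q')(G) = Mul(44, 1) = 44)
Add(Function('q')(-106), Mul(-1, Function('k')(35, -183))) = Add(44, Mul(-1, Add(1, Mul(-1, -183)))) = Add(44, Mul(-1, Add(1, 183))) = Add(44, Mul(-1, 184)) = Add(44, -184) = -140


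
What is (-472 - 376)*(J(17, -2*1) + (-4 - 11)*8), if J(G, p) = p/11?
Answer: 1121056/11 ≈ 1.0191e+5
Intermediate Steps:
J(G, p) = p/11 (J(G, p) = p*(1/11) = p/11)
(-472 - 376)*(J(17, -2*1) + (-4 - 11)*8) = (-472 - 376)*((-2*1)/11 + (-4 - 11)*8) = -848*((1/11)*(-2) - 15*8) = -848*(-2/11 - 120) = -848*(-1322/11) = 1121056/11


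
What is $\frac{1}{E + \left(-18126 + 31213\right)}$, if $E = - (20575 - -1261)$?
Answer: $- \frac{1}{8749} \approx -0.0001143$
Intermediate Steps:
$E = -21836$ ($E = - (20575 + 1261) = \left(-1\right) 21836 = -21836$)
$\frac{1}{E + \left(-18126 + 31213\right)} = \frac{1}{-21836 + \left(-18126 + 31213\right)} = \frac{1}{-21836 + 13087} = \frac{1}{-8749} = - \frac{1}{8749}$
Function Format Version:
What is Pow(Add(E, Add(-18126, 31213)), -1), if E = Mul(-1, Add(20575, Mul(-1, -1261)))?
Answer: Rational(-1, 8749) ≈ -0.00011430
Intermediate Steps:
E = -21836 (E = Mul(-1, Add(20575, 1261)) = Mul(-1, 21836) = -21836)
Pow(Add(E, Add(-18126, 31213)), -1) = Pow(Add(-21836, Add(-18126, 31213)), -1) = Pow(Add(-21836, 13087), -1) = Pow(-8749, -1) = Rational(-1, 8749)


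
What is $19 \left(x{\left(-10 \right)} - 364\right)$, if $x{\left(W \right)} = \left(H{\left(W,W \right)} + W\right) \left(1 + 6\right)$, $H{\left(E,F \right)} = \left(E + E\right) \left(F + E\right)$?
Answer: $44954$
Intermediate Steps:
$H{\left(E,F \right)} = 2 E \left(E + F\right)$
$x{\left(W \right)} = 7 W + 28 W^{2}$ ($x{\left(W \right)} = \left(2 W \left(W + W\right) + W\right) \left(1 + 6\right) = \left(2 W 2 W + W\right) 7 = \left(4 W^{2} + W\right) 7 = \left(W + 4 W^{2}\right) 7 = 7 W + 28 W^{2}$)
$19 \left(x{\left(-10 \right)} - 364\right) = 19 \left(7 \left(-10\right) \left(1 + 4 \left(-10\right)\right) - 364\right) = 19 \left(7 \left(-10\right) \left(1 - 40\right) - 364\right) = 19 \left(7 \left(-10\right) \left(-39\right) - 364\right) = 19 \left(2730 - 364\right) = 19 \cdot 2366 = 44954$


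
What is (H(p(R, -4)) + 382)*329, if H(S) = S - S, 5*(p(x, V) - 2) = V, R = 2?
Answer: 125678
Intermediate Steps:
p(x, V) = 2 + V/5
H(S) = 0
(H(p(R, -4)) + 382)*329 = (0 + 382)*329 = 382*329 = 125678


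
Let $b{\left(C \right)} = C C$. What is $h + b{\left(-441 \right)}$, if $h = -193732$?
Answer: $749$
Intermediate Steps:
$b{\left(C \right)} = C^{2}$
$h + b{\left(-441 \right)} = -193732 + \left(-441\right)^{2} = -193732 + 194481 = 749$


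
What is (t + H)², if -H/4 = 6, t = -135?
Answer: 25281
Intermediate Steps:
H = -24 (H = -4*6 = -24)
(t + H)² = (-135 - 24)² = (-159)² = 25281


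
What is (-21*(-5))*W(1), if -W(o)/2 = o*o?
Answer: -210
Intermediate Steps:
W(o) = -2*o² (W(o) = -2*o*o = -2*o²)
(-21*(-5))*W(1) = (-21*(-5))*(-2*1²) = 105*(-2*1) = 105*(-2) = -210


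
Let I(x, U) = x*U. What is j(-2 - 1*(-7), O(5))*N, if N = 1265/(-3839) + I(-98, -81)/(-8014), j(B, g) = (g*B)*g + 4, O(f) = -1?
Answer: -16613874/1398443 ≈ -11.880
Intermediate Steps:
j(B, g) = 4 + B*g² (j(B, g) = (B*g)*g + 4 = B*g² + 4 = 4 + B*g²)
I(x, U) = U*x
N = -1845986/1398443 (N = 1265/(-3839) - 81*(-98)/(-8014) = 1265*(-1/3839) + 7938*(-1/8014) = -115/349 - 3969/4007 = -1845986/1398443 ≈ -1.3200)
j(-2 - 1*(-7), O(5))*N = (4 + (-2 - 1*(-7))*(-1)²)*(-1845986/1398443) = (4 + (-2 + 7)*1)*(-1845986/1398443) = (4 + 5*1)*(-1845986/1398443) = (4 + 5)*(-1845986/1398443) = 9*(-1845986/1398443) = -16613874/1398443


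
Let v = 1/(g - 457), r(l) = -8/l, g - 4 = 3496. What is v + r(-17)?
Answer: 1433/3043 ≈ 0.47092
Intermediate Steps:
g = 3500 (g = 4 + 3496 = 3500)
v = 1/3043 (v = 1/(3500 - 457) = 1/3043 ≈ 0.00032862)
v + r(-17) = 1/3043 - 8/(-17) = 1/3043 - 8*(-1/17) = 1/3043 + 8/17 = 1433/3043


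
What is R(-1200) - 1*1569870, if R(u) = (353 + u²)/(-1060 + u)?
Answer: -3549346553/2260 ≈ -1.5705e+6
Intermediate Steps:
R(u) = (353 + u²)/(-1060 + u)
R(-1200) - 1*1569870 = (353 + (-1200)²)/(-1060 - 1200) - 1*1569870 = (353 + 1440000)/(-2260) - 1569870 = -1/2260*1440353 - 1569870 = -1440353/2260 - 1569870 = -3549346553/2260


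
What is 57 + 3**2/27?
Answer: 172/3 ≈ 57.333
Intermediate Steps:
57 + 3**2/27 = 57 + 9*(1/27) = 57 + 1/3 = 172/3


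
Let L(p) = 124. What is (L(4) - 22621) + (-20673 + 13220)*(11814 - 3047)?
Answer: -65362948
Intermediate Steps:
(L(4) - 22621) + (-20673 + 13220)*(11814 - 3047) = (124 - 22621) + (-20673 + 13220)*(11814 - 3047) = -22497 - 7453*8767 = -22497 - 65340451 = -65362948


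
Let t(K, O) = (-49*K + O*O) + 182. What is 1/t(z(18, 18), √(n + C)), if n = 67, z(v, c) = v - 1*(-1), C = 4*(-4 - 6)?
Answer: -1/722 ≈ -0.0013850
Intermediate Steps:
C = -40 (C = 4*(-10) = -40)
z(v, c) = 1 + v (z(v, c) = v + 1 = 1 + v)
t(K, O) = 182 + O² - 49*K (t(K, O) = (-49*K + O²) + 182 = (O² - 49*K) + 182 = 182 + O² - 49*K)
1/t(z(18, 18), √(n + C)) = 1/(182 + (√(67 - 40))² - 49*(1 + 18)) = 1/(182 + (√27)² - 49*19) = 1/(182 + (3*√3)² - 931) = 1/(182 + 27 - 931) = 1/(-722) = -1/722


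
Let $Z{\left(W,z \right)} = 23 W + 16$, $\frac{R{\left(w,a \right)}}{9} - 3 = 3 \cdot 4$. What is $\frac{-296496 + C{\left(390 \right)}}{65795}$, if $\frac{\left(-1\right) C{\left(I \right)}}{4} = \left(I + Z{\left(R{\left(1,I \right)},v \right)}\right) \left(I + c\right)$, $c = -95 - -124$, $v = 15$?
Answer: $- \frac{6180932}{65795} \approx -93.942$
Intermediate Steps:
$R{\left(w,a \right)} = 135$ ($R{\left(w,a \right)} = 27 + 9 \cdot 3 \cdot 4 = 27 + 9 \cdot 12 = 27 + 108 = 135$)
$Z{\left(W,z \right)} = 16 + 23 W$
$c = 29$ ($c = -95 + 124 = 29$)
$C{\left(I \right)} = - 4 \left(29 + I\right) \left(3121 + I\right)$ ($C{\left(I \right)} = - 4 \left(I + \left(16 + 23 \cdot 135\right)\right) \left(I + 29\right) = - 4 \left(I + \left(16 + 3105\right)\right) \left(29 + I\right) = - 4 \left(I + 3121\right) \left(29 + I\right) = - 4 \left(3121 + I\right) \left(29 + I\right) = - 4 \left(29 + I\right) \left(3121 + I\right)$)
$\frac{-296496 + C{\left(390 \right)}}{65795} = \frac{-296496 - \left(5276036 + 608400\right)}{65795} = \left(-296496 - 5884436\right) \frac{1}{65795} = \left(-6180932\right) \frac{1}{65795} = - \frac{6180932}{65795}$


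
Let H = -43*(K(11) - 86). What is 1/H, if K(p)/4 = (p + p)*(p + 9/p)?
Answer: -1/41022 ≈ -2.4377e-5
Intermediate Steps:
K(p) = 8*p*(p + 9/p) (K(p) = 4*((p + p)*(p + 9/p)) = 4*((2*p)*(p + 9/p)) = 4*(2*p*(p + 9/p)) = 8*p*(p + 9/p))
H = -41022 (H = -43*((72 + 8*11**2) - 86) = -43*((72 + 8*121) - 86) = -43*((72 + 968) - 86) = -43*(1040 - 86) = -43*954 = -41022)
1/H = 1/(-41022) = -1/41022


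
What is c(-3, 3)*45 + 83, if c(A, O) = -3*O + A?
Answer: -457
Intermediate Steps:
c(A, O) = A - 3*O
c(-3, 3)*45 + 83 = (-3 - 3*3)*45 + 83 = (-3 - 9)*45 + 83 = -12*45 + 83 = -540 + 83 = -457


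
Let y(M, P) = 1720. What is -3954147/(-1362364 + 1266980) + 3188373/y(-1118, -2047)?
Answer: 9716278221/5126890 ≈ 1895.2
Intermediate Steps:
-3954147/(-1362364 + 1266980) + 3188373/y(-1118, -2047) = -3954147/(-1362364 + 1266980) + 3188373/1720 = -3954147/(-95384) + 3188373*(1/1720) = -3954147*(-1/95384) + 3188373/1720 = 3954147/95384 + 3188373/1720 = 9716278221/5126890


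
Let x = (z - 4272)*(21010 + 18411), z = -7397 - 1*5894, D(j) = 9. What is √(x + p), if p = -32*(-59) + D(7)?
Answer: 7*I*√14129574 ≈ 26313.0*I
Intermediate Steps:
z = -13291 (z = -7397 - 5894 = -13291)
p = 1897 (p = -32*(-59) + 9 = 1888 + 9 = 1897)
x = -692351023 (x = (-13291 - 4272)*(21010 + 18411) = -17563*39421 = -692351023)
√(x + p) = √(-692351023 + 1897) = √(-692349126) = 7*I*√14129574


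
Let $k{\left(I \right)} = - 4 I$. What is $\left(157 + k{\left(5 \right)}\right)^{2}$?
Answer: $18769$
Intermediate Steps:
$\left(157 + k{\left(5 \right)}\right)^{2} = \left(157 - 20\right)^{2} = 137^{2} = 18769$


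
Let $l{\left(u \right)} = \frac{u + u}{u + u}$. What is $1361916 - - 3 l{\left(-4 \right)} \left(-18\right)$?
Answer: $1361862$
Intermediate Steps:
$l{\left(u \right)} = 1$ ($l{\left(u \right)} = \frac{2 u}{2 u} = 2 u \frac{1}{2 u} = 1$)
$1361916 - - 3 l{\left(-4 \right)} \left(-18\right) = 1361916 - \left(-3\right) 1 \left(-18\right) = 1361916 - \left(-3\right) \left(-18\right) = 1361916 - 54 = 1361862$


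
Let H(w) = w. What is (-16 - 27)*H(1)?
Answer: -43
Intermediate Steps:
(-16 - 27)*H(1) = (-16 - 27)*1 = -43*1 = -43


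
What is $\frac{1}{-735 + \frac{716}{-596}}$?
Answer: $- \frac{149}{109694} \approx -0.0013583$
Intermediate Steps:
$\frac{1}{-735 + \frac{716}{-596}} = \frac{1}{-735 + 716 \left(- \frac{1}{596}\right)} = \frac{1}{-735 - \frac{179}{149}} = \frac{1}{- \frac{109694}{149}} = - \frac{149}{109694}$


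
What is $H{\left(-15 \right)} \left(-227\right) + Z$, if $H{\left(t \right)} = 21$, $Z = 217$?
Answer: $-4550$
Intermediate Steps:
$H{\left(-15 \right)} \left(-227\right) + Z = 21 \left(-227\right) + 217 = -4767 + 217 = -4550$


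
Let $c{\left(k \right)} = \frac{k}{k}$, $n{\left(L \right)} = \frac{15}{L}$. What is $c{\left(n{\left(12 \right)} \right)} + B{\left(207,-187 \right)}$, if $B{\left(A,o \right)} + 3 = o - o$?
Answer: $-2$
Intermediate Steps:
$B{\left(A,o \right)} = -3$ ($B{\left(A,o \right)} = -3 + \left(o - o\right) = -3 + 0 = -3$)
$c{\left(k \right)} = 1$
$c{\left(n{\left(12 \right)} \right)} + B{\left(207,-187 \right)} = 1 - 3 = -2$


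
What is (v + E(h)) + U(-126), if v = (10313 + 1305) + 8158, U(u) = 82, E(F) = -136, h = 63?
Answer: 19722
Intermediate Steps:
v = 19776 (v = 11618 + 8158 = 19776)
(v + E(h)) + U(-126) = (19776 - 136) + 82 = 19640 + 82 = 19722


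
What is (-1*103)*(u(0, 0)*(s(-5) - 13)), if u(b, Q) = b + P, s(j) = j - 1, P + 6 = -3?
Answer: -17613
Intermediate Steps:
P = -9 (P = -6 - 3 = -9)
s(j) = -1 + j
u(b, Q) = -9 + b (u(b, Q) = b - 9 = -9 + b)
(-1*103)*(u(0, 0)*(s(-5) - 13)) = (-1*103)*((-9 + 0)*((-1 - 5) - 13)) = -(-927)*(-6 - 13) = -(-927)*(-19) = -103*171 = -17613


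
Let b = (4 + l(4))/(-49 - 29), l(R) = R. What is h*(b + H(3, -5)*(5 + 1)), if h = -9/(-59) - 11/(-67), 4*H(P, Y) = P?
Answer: 214718/154167 ≈ 1.3928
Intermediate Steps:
H(P, Y) = P/4
h = 1252/3953 (h = -9*(-1/59) - 11*(-1/67) = 9/59 + 11/67 = 1252/3953 ≈ 0.31672)
b = -4/39 (b = (4 + 4)/(-49 - 29) = 8/(-78) = 8*(-1/78) = -4/39 ≈ -0.10256)
h*(b + H(3, -5)*(5 + 1)) = 1252*(-4/39 + ((¼)*3)*(5 + 1))/3953 = 1252*(-4/39 + (¾)*6)/3953 = 1252*(-4/39 + 9/2)/3953 = (1252/3953)*(343/78) = 214718/154167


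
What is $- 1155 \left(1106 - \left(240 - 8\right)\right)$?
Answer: $-1009470$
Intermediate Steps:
$- 1155 \left(1106 - \left(240 - 8\right)\right) = - 1155 \left(1106 - 232\right) = \left(-1155\right) 874 = -1009470$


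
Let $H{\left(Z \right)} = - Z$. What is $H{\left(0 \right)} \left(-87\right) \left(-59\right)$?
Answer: $0$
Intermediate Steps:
$H{\left(0 \right)} \left(-87\right) \left(-59\right) = \left(-1\right) 0 \left(-87\right) \left(-59\right) = 0 \left(-87\right) \left(-59\right) = 0 \left(-59\right) = 0$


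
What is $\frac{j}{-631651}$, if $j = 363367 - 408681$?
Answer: $\frac{45314}{631651} \approx 0.071739$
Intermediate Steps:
$j = -45314$ ($j = 363367 - 408681 = -45314$)
$\frac{j}{-631651} = - \frac{45314}{-631651} = \left(-45314\right) \left(- \frac{1}{631651}\right) = \frac{45314}{631651}$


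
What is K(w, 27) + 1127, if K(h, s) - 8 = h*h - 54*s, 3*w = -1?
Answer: -2906/9 ≈ -322.89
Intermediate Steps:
w = -⅓ (w = (⅓)*(-1) = -⅓ ≈ -0.33333)
K(h, s) = 8 + h² - 54*s (K(h, s) = 8 + (h*h - 54*s) = 8 + (h² - 54*s) = 8 + h² - 54*s)
K(w, 27) + 1127 = (8 + (-⅓)² - 54*27) + 1127 = (8 + ⅑ - 1458) + 1127 = -13049/9 + 1127 = -2906/9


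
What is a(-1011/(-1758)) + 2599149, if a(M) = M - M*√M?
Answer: 1523101651/586 - 337*√197482/343396 ≈ 2.5991e+6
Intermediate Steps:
a(M) = M - M^(3/2)
a(-1011/(-1758)) + 2599149 = (-1011/(-1758) - (-1011/(-1758))^(3/2)) + 2599149 = (-1011*(-1/1758) - (-1011*(-1/1758))^(3/2)) + 2599149 = (337/586 - (337/586)^(3/2)) + 2599149 = (337/586 - 337*√197482/343396) + 2599149 = 1523101651/586 - 337*√197482/343396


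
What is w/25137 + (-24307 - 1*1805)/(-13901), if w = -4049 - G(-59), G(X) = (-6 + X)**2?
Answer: 25779070/16639497 ≈ 1.5493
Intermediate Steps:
w = -8274 (w = -4049 - (-6 - 59)**2 = -4049 - 1*(-65)**2 = -4049 - 1*4225 = -4049 - 4225 = -8274)
w/25137 + (-24307 - 1*1805)/(-13901) = -8274/25137 + (-24307 - 1*1805)/(-13901) = -8274*1/25137 + (-24307 - 1805)*(-1/13901) = -394/1197 - 26112*(-1/13901) = -394/1197 + 26112/13901 = 25779070/16639497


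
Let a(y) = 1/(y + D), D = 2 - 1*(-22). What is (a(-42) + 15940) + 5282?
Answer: 381995/18 ≈ 21222.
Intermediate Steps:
D = 24 (D = 2 + 22 = 24)
a(y) = 1/(24 + y) (a(y) = 1/(y + 24) = 1/(24 + y))
(a(-42) + 15940) + 5282 = (1/(24 - 42) + 15940) + 5282 = (1/(-18) + 15940) + 5282 = (-1/18 + 15940) + 5282 = 286919/18 + 5282 = 381995/18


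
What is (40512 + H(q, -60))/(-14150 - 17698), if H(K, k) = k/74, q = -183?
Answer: -249819/196396 ≈ -1.2720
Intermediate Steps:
H(K, k) = k/74 (H(K, k) = k*(1/74) = k/74)
(40512 + H(q, -60))/(-14150 - 17698) = (40512 + (1/74)*(-60))/(-14150 - 17698) = (40512 - 30/37)/(-31848) = (1498914/37)*(-1/31848) = -249819/196396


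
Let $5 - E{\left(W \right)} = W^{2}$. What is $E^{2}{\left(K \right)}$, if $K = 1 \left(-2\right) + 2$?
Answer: $25$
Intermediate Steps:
$K = 0$ ($K = -2 + 2 = 0$)
$E{\left(W \right)} = 5 - W^{2}$
$E^{2}{\left(K \right)} = \left(5 - 0^{2}\right)^{2} = \left(5 - 0\right)^{2} = \left(5 + 0\right)^{2} = 5^{2} = 25$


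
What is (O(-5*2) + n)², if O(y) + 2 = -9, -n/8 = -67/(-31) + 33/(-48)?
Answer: 1996569/3844 ≈ 519.40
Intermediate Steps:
n = -731/62 (n = -8*(-67/(-31) + 33/(-48)) = -8*(-67*(-1/31) + 33*(-1/48)) = -8*(67/31 - 11/16) = -8*731/496 = -731/62 ≈ -11.790)
O(y) = -11 (O(y) = -2 - 9 = -11)
(O(-5*2) + n)² = (-11 - 731/62)² = (-1413/62)² = 1996569/3844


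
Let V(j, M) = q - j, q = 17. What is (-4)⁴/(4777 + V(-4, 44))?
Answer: 128/2399 ≈ 0.053356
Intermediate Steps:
V(j, M) = 17 - j
(-4)⁴/(4777 + V(-4, 44)) = (-4)⁴/(4777 + (17 - 1*(-4))) = 256/(4777 + (17 + 4)) = 256/(4777 + 21) = 256/4798 = 256*(1/4798) = 128/2399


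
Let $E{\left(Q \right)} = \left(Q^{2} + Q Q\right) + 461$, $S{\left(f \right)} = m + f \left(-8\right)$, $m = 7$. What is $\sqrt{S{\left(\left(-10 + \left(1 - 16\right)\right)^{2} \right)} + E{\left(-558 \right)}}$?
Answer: $2 \sqrt{154549} \approx 786.25$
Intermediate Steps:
$S{\left(f \right)} = 7 - 8 f$ ($S{\left(f \right)} = 7 + f \left(-8\right) = 7 - 8 f$)
$E{\left(Q \right)} = 461 + 2 Q^{2}$ ($E{\left(Q \right)} = \left(Q^{2} + Q^{2}\right) + 461 = 2 Q^{2} + 461 = 461 + 2 Q^{2}$)
$\sqrt{S{\left(\left(-10 + \left(1 - 16\right)\right)^{2} \right)} + E{\left(-558 \right)}} = \sqrt{\left(7 - 8 \left(-10 + \left(1 - 16\right)\right)^{2}\right) + \left(461 + 2 \left(-558\right)^{2}\right)} = \sqrt{\left(7 - 8 \left(-10 + \left(1 - 16\right)\right)^{2}\right) + \left(461 + 2 \cdot 311364\right)} = \sqrt{\left(7 - 8 \left(-10 - 15\right)^{2}\right) + \left(461 + 622728\right)} = \sqrt{\left(7 - 8 \left(-25\right)^{2}\right) + 623189} = \sqrt{\left(7 - 5000\right) + 623189} = \sqrt{-4993 + 623189} = \sqrt{618196} = 2 \sqrt{154549}$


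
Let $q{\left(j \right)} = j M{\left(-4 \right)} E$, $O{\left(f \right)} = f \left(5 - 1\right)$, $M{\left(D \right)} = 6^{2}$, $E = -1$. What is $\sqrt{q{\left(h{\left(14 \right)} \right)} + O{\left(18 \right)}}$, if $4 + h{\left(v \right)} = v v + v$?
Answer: $12 i \sqrt{51} \approx 85.697 i$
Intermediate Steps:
$M{\left(D \right)} = 36$
$h{\left(v \right)} = -4 + v + v^{2}$ ($h{\left(v \right)} = -4 + \left(v v + v\right) = -4 + \left(v^{2} + v\right) = -4 + \left(v + v^{2}\right) = -4 + v + v^{2}$)
$O{\left(f \right)} = 4 f$ ($O{\left(f \right)} = f 4 = 4 f$)
$q{\left(j \right)} = - 36 j$ ($q{\left(j \right)} = j 36 \left(-1\right) = 36 j \left(-1\right) = - 36 j$)
$\sqrt{q{\left(h{\left(14 \right)} \right)} + O{\left(18 \right)}} = \sqrt{- 36 \left(-4 + 14 + 14^{2}\right) + 4 \cdot 18} = \sqrt{- 36 \left(-4 + 14 + 196\right) + 72} = \sqrt{\left(-36\right) 206 + 72} = \sqrt{-7416 + 72} = \sqrt{-7344} = 12 i \sqrt{51}$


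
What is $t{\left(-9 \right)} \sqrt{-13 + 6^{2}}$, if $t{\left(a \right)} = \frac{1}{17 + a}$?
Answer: $\frac{\sqrt{23}}{8} \approx 0.59948$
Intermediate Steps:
$t{\left(-9 \right)} \sqrt{-13 + 6^{2}} = \frac{\sqrt{-13 + 6^{2}}}{17 - 9} = \frac{\sqrt{-13 + 36}}{8} = \frac{\sqrt{23}}{8}$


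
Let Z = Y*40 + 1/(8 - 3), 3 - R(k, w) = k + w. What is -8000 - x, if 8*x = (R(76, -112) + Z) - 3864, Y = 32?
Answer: -76819/10 ≈ -7681.9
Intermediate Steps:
R(k, w) = 3 - k - w (R(k, w) = 3 - (k + w) = 3 + (-k - w) = 3 - k - w)
Z = 6401/5 (Z = 32*40 + 1/(8 - 3) = 1280 + 1/5 = 6401/5 ≈ 1280.2)
x = -3181/10 (x = (((3 - 1*76 - 1*(-112)) + 6401/5) - 3864)/8 = (((3 - 76 + 112) + 6401/5) - 3864)/8 = ((39 + 6401/5) - 3864)/8 = (6596/5 - 3864)/8 = (1/8)*(-12724/5) = -3181/10 ≈ -318.10)
-8000 - x = -8000 - 1*(-3181/10) = -8000 + 3181/10 = -76819/10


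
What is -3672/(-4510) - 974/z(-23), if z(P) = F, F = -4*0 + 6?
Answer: -1092677/6765 ≈ -161.52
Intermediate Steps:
F = 6 (F = 0 + 6 = 6)
z(P) = 6
-3672/(-4510) - 974/z(-23) = -3672/(-4510) - 974/6 = -3672*(-1/4510) - 974*⅙ = 1836/2255 - 487/3 = -1092677/6765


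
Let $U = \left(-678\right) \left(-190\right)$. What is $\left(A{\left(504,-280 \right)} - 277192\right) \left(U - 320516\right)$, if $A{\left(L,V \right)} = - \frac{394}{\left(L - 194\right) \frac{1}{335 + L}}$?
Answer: $\frac{8267856722928}{155} \approx 5.3341 \cdot 10^{10}$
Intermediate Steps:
$A{\left(L,V \right)} = - \frac{394 \left(335 + L\right)}{-194 + L}$ ($A{\left(L,V \right)} = - \frac{394}{\left(-194 + L\right) \frac{1}{335 + L}} = - \frac{394}{\frac{1}{335 + L} \left(-194 + L\right)} = - 394 \frac{335 + L}{-194 + L} = - \frac{394 \left(335 + L\right)}{-194 + L}$)
$U = 128820$
$\left(A{\left(504,-280 \right)} - 277192\right) \left(U - 320516\right) = \left(\frac{394 \left(-335 - 504\right)}{-194 + 504} - 277192\right) \left(128820 - 320516\right) = \left(\frac{394 \left(-335 - 504\right)}{310} - 277192\right) \left(-191696\right) = \left(394 \cdot \frac{1}{310} \left(-839\right) - 277192\right) \left(-191696\right) = \left(- \frac{165283}{155} - 277192\right) \left(-191696\right) = \left(- \frac{43130043}{155}\right) \left(-191696\right) = \frac{8267856722928}{155}$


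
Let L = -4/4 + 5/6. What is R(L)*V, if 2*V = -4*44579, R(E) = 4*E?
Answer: 178316/3 ≈ 59439.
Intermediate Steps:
L = -1/6 (L = -4*1/4 + 5*(1/6) = -1 + 5/6 = -1/6 ≈ -0.16667)
V = -89158 (V = (-4*44579)/2 = (1/2)*(-178316) = -89158)
R(L)*V = (4*(-1/6))*(-89158) = -2/3*(-89158) = 178316/3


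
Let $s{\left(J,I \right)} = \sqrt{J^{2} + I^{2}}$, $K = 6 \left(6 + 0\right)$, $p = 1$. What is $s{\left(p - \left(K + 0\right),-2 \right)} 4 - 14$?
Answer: $-14 + 4 \sqrt{1229} \approx 126.23$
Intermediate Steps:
$K = 36$ ($K = 6 \cdot 6 = 36$)
$s{\left(J,I \right)} = \sqrt{I^{2} + J^{2}}$
$s{\left(p - \left(K + 0\right),-2 \right)} 4 - 14 = \sqrt{\left(-2\right)^{2} + \left(1 - \left(36 + 0\right)\right)^{2}} \cdot 4 - 14 = \sqrt{4 + \left(1 - 36\right)^{2}} \cdot 4 - 14 = \sqrt{4 + \left(-35\right)^{2}} \cdot 4 - 14 = \sqrt{4 + 1225} \cdot 4 - 14 = \sqrt{1229} \cdot 4 - 14 = 4 \sqrt{1229} - 14 = -14 + 4 \sqrt{1229}$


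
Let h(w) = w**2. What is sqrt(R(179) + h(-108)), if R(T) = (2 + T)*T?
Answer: sqrt(44063) ≈ 209.91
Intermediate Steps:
R(T) = T*(2 + T)
sqrt(R(179) + h(-108)) = sqrt(179*(2 + 179) + (-108)**2) = sqrt(179*181 + 11664) = sqrt(32399 + 11664) = sqrt(44063)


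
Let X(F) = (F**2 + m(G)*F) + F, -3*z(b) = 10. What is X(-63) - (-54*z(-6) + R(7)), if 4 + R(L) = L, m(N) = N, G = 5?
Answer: 3408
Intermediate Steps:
z(b) = -10/3 (z(b) = -1/3*10 = -10/3)
R(L) = -4 + L
X(F) = F**2 + 6*F (X(F) = (F**2 + 5*F) + F = F**2 + 6*F)
X(-63) - (-54*z(-6) + R(7)) = -63*(6 - 63) - (-54*(-10/3) + (-4 + 7)) = -63*(-57) - (180 + 3) = 3591 - 1*183 = 3591 - 183 = 3408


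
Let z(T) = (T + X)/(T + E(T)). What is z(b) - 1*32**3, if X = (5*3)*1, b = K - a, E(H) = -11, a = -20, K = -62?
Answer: -1736677/53 ≈ -32768.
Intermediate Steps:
b = -42 (b = -62 - 1*(-20) = -62 + 20 = -42)
X = 15 (X = 15*1 = 15)
z(T) = (15 + T)/(-11 + T) (z(T) = (T + 15)/(T - 11) = (15 + T)/(-11 + T))
z(b) - 1*32**3 = (15 - 42)/(-11 - 42) - 1*32**3 = -27/(-53) - 1*32768 = -1/53*(-27) - 32768 = 27/53 - 32768 = -1736677/53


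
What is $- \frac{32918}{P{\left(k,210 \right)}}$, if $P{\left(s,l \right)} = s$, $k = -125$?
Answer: $\frac{32918}{125} \approx 263.34$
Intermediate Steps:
$- \frac{32918}{P{\left(k,210 \right)}} = - \frac{32918}{-125} = \left(-32918\right) \left(- \frac{1}{125}\right) = \frac{32918}{125}$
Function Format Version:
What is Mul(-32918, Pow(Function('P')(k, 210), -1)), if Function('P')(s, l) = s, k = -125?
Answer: Rational(32918, 125) ≈ 263.34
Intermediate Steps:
Mul(-32918, Pow(Function('P')(k, 210), -1)) = Mul(-32918, Pow(-125, -1)) = Mul(-32918, Rational(-1, 125)) = Rational(32918, 125)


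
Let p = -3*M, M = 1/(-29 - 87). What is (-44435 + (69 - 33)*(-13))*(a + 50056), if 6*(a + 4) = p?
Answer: -521416554695/232 ≈ -2.2475e+9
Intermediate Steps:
M = -1/116 (M = 1/(-116) = -1/116 ≈ -0.0086207)
p = 3/116 (p = -3*(-1/116) = 3/116 ≈ 0.025862)
a = -927/232 (a = -4 + (1/6)*(3/116) = -4 + 1/232 = -927/232 ≈ -3.9957)
(-44435 + (69 - 33)*(-13))*(a + 50056) = (-44435 + (69 - 33)*(-13))*(-927/232 + 50056) = (-44435 + 36*(-13))*(11612065/232) = (-44435 - 468)*(11612065/232) = -44903*11612065/232 = -521416554695/232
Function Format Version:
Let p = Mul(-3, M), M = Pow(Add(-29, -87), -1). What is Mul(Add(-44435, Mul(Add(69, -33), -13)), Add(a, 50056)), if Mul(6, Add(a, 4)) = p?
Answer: Rational(-521416554695, 232) ≈ -2.2475e+9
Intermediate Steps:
M = Rational(-1, 116) (M = Pow(-116, -1) = Rational(-1, 116) ≈ -0.0086207)
p = Rational(3, 116) (p = Mul(-3, Rational(-1, 116)) = Rational(3, 116) ≈ 0.025862)
a = Rational(-927, 232) (a = Add(-4, Mul(Rational(1, 6), Rational(3, 116))) = Add(-4, Rational(1, 232)) = Rational(-927, 232) ≈ -3.9957)
Mul(Add(-44435, Mul(Add(69, -33), -13)), Add(a, 50056)) = Mul(Add(-44435, Mul(Add(69, -33), -13)), Add(Rational(-927, 232), 50056)) = Mul(Add(-44435, Mul(36, -13)), Rational(11612065, 232)) = Mul(Add(-44435, -468), Rational(11612065, 232)) = Mul(-44903, Rational(11612065, 232)) = Rational(-521416554695, 232)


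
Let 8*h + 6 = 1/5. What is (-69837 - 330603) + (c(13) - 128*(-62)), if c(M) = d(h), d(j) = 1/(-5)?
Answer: -1962521/5 ≈ -3.9250e+5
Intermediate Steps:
h = -29/40 (h = -3/4 + (1/8)/5 = -3/4 + (1/8)*(1/5) = -3/4 + 1/40 = -29/40 ≈ -0.72500)
d(j) = -1/5
c(M) = -1/5
(-69837 - 330603) + (c(13) - 128*(-62)) = (-69837 - 330603) + (-1/5 - 128*(-62)) = -400440 + (-1/5 + 7936) = -400440 + 39679/5 = -1962521/5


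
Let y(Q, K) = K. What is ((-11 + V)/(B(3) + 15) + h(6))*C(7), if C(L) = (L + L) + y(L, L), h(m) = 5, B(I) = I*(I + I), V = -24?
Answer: 910/11 ≈ 82.727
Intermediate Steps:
B(I) = 2*I**2 (B(I) = I*(2*I) = 2*I**2)
C(L) = 3*L (C(L) = (L + L) + L = 2*L + L = 3*L)
((-11 + V)/(B(3) + 15) + h(6))*C(7) = ((-11 - 24)/(2*3**2 + 15) + 5)*(3*7) = (-35/(2*9 + 15) + 5)*21 = (-35/(18 + 15) + 5)*21 = (-35/33 + 5)*21 = (130/33)*21 = 910/11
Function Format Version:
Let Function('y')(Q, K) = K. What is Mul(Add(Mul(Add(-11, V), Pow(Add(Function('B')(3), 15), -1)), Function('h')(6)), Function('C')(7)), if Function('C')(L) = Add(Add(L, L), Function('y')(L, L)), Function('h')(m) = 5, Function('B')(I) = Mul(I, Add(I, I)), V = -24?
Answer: Rational(910, 11) ≈ 82.727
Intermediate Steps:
Function('B')(I) = Mul(2, Pow(I, 2)) (Function('B')(I) = Mul(I, Mul(2, I)) = Mul(2, Pow(I, 2)))
Function('C')(L) = Mul(3, L) (Function('C')(L) = Add(Add(L, L), L) = Add(Mul(2, L), L) = Mul(3, L))
Mul(Add(Mul(Add(-11, V), Pow(Add(Function('B')(3), 15), -1)), Function('h')(6)), Function('C')(7)) = Mul(Add(Mul(Add(-11, -24), Pow(Add(Mul(2, Pow(3, 2)), 15), -1)), 5), Mul(3, 7)) = Mul(Add(Mul(-35, Pow(Add(Mul(2, 9), 15), -1)), 5), 21) = Mul(Add(Mul(-35, Pow(Add(18, 15), -1)), 5), 21) = Mul(Add(Mul(-35, Pow(33, -1)), 5), 21) = Mul(Add(Mul(-35, Rational(1, 33)), 5), 21) = Mul(Add(Rational(-35, 33), 5), 21) = Mul(Rational(130, 33), 21) = Rational(910, 11)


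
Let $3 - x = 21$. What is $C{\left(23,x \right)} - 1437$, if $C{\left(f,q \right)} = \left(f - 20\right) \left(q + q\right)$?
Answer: $-1545$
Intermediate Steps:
$x = -18$ ($x = 3 - 21 = -18$)
$C{\left(f,q \right)} = 2 q \left(-20 + f\right)$ ($C{\left(f,q \right)} = \left(-20 + f\right) 2 q = 2 q \left(-20 + f\right)$)
$C{\left(23,x \right)} - 1437 = 2 \left(-18\right) \left(-20 + 23\right) - 1437 = 2 \left(-18\right) 3 - 1437 = -108 - 1437 = -1545$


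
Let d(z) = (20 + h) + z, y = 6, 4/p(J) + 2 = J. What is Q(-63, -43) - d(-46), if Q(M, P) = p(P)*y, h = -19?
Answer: 667/15 ≈ 44.467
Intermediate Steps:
p(J) = 4/(-2 + J)
Q(M, P) = 24/(-2 + P) (Q(M, P) = (4/(-2 + P))*6 = 24/(-2 + P))
d(z) = 1 + z (d(z) = (20 - 19) + z = 1 + z)
Q(-63, -43) - d(-46) = 24/(-2 - 43) - (1 - 46) = 24/(-45) - 1*(-45) = 24*(-1/45) + 45 = -8/15 + 45 = 667/15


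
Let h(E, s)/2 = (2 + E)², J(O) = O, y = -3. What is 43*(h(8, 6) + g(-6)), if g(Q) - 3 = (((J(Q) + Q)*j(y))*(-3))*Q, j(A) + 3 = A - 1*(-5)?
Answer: 18017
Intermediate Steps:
j(A) = 2 + A (j(A) = -3 + (A - 1*(-5)) = -3 + (A + 5) = -3 + (5 + A) = 2 + A)
h(E, s) = 2*(2 + E)²
g(Q) = 3 + 6*Q² (g(Q) = 3 + (((Q + Q)*(2 - 3))*(-3))*Q = 3 + (((2*Q)*(-1))*(-3))*Q = 3 + (-2*Q*(-3))*Q = 3 + (6*Q)*Q = 3 + 6*Q²)
43*(h(8, 6) + g(-6)) = 43*(2*(2 + 8)² + (3 + 6*(-6)²)) = 43*(2*10² + (3 + 6*36)) = 43*(2*100 + (3 + 216)) = 43*(200 + 219) = 43*419 = 18017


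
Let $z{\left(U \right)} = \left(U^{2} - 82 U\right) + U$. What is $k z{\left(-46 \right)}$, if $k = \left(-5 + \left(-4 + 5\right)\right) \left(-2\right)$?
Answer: $46736$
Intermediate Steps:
$k = 8$ ($k = \left(-5 + 1\right) \left(-2\right) = \left(-4\right) \left(-2\right) = 8$)
$z{\left(U \right)} = U^{2} - 81 U$
$k z{\left(-46 \right)} = 8 \left(- 46 \left(-81 - 46\right)\right) = 8 \left(\left(-46\right) \left(-127\right)\right) = 8 \cdot 5842 = 46736$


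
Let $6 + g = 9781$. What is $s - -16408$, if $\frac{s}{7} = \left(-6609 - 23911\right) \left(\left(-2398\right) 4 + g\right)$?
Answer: $-39079712$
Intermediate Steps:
$g = 9775$ ($g = -6 + 9781 = 9775$)
$s = -39096120$ ($s = 7 \left(-6609 - 23911\right) \left(\left(-2398\right) 4 + 9775\right) = 7 \left(- 30520 \left(-9592 + 9775\right)\right) = 7 \left(\left(-30520\right) 183\right) = 7 \left(-5585160\right) = -39096120$)
$s - -16408 = -39096120 - -16408 = -39096120 + \left(-3564 + 19972\right) = -39096120 + 16408 = -39079712$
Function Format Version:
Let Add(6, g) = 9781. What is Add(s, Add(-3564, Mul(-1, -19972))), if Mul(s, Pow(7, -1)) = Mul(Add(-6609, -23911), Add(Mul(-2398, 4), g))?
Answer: -39079712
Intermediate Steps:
g = 9775 (g = Add(-6, 9781) = 9775)
s = -39096120 (s = Mul(7, Mul(Add(-6609, -23911), Add(Mul(-2398, 4), 9775))) = Mul(7, Mul(-30520, Add(-9592, 9775))) = Mul(7, Mul(-30520, 183)) = Mul(7, -5585160) = -39096120)
Add(s, Add(-3564, Mul(-1, -19972))) = Add(-39096120, Add(-3564, Mul(-1, -19972))) = Add(-39096120, Add(-3564, 19972)) = Add(-39096120, 16408) = -39079712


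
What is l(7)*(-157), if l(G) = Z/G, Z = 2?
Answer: -314/7 ≈ -44.857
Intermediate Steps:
l(G) = 2/G
l(7)*(-157) = (2/7)*(-157) = -314/7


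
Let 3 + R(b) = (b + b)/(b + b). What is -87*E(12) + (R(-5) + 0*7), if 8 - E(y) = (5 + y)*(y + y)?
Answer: 34798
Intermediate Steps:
R(b) = -2 (R(b) = -3 + (b + b)/(b + b) = -3 + (2*b)/((2*b)) = -3 + (2*b)*(1/(2*b)) = -3 + 1 = -2)
E(y) = 8 - 2*y*(5 + y) (E(y) = 8 - (5 + y)*(y + y) = 8 - (5 + y)*2*y = 8 - 2*y*(5 + y))
-87*E(12) + (R(-5) + 0*7) = -87*(8 - 10*12 - 2*12²) + (-2 + 0*7) = -87*(8 - 120 - 2*144) + (-2 + 0) = -87*(8 - 120 - 288) - 2 = -87*(-400) - 2 = 34800 - 2 = 34798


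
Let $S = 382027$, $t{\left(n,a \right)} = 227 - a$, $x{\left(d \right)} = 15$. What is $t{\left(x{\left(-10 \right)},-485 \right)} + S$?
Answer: $382739$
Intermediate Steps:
$t{\left(x{\left(-10 \right)},-485 \right)} + S = \left(227 - -485\right) + 382027 = \left(227 + 485\right) + 382027 = 712 + 382027 = 382739$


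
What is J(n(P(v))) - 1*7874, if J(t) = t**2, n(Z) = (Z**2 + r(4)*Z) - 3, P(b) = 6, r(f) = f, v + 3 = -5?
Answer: -4625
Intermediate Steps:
v = -8 (v = -3 - 5 = -8)
n(Z) = -3 + Z**2 + 4*Z (n(Z) = (Z**2 + 4*Z) - 3 = -3 + Z**2 + 4*Z)
J(n(P(v))) - 1*7874 = (-3 + 6**2 + 4*6)**2 - 1*7874 = (-3 + 36 + 24)**2 - 7874 = 57**2 - 7874 = 3249 - 7874 = -4625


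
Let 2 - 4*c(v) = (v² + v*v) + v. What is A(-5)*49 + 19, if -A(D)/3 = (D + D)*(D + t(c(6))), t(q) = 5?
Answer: 19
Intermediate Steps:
c(v) = ½ - v²/2 - v/4 (c(v) = ½ - ((v² + v*v) + v)/4 = ½ - ((v² + v²) + v)/4 = ½ - (2*v² + v)/4 = ½ - (v + 2*v²)/4 = ½ + (-v²/2 - v/4) = ½ - v²/2 - v/4)
A(D) = -6*D*(5 + D) (A(D) = -3*(D + D)*(D + 5) = -3*2*D*(5 + D) = -6*D*(5 + D))
A(-5)*49 + 19 = -6*(-5)*(5 - 5)*49 + 19 = -6*(-5)*0*49 + 19 = 0*49 + 19 = 0 + 19 = 19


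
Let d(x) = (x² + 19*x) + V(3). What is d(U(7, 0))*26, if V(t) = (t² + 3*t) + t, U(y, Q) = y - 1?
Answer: 4446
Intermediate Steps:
U(y, Q) = -1 + y
V(t) = t² + 4*t
d(x) = 21 + x² + 19*x (d(x) = (x² + 19*x) + 3*(4 + 3) = (x² + 19*x) + 3*7 = (x² + 19*x) + 21 = 21 + x² + 19*x)
d(U(7, 0))*26 = (21 + (-1 + 7)² + 19*(-1 + 7))*26 = (21 + 6² + 19*6)*26 = (21 + 36 + 114)*26 = 171*26 = 4446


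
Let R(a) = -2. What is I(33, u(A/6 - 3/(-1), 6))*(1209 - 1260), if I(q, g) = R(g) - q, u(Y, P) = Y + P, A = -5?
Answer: 1785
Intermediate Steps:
u(Y, P) = P + Y
I(q, g) = -2 - q
I(33, u(A/6 - 3/(-1), 6))*(1209 - 1260) = (-2 - 1*33)*(1209 - 1260) = (-2 - 33)*(-51) = -35*(-51) = 1785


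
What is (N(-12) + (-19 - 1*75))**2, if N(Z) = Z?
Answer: 11236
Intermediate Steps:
(N(-12) + (-19 - 1*75))**2 = (-12 + (-19 - 1*75))**2 = (-12 + (-19 - 75))**2 = (-12 - 94)**2 = (-106)**2 = 11236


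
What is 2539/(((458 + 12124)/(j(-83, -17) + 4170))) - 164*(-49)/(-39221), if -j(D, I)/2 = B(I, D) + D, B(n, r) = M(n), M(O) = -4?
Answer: 10297228952/11749491 ≈ 876.40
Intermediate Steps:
B(n, r) = -4
j(D, I) = 8 - 2*D (j(D, I) = -2*(-4 + D) = 8 - 2*D)
2539/(((458 + 12124)/(j(-83, -17) + 4170))) - 164*(-49)/(-39221) = 2539/(((458 + 12124)/((8 - 2*(-83)) + 4170))) - 164*(-49)/(-39221) = 2539/((12582/((8 + 166) + 4170))) + 8036*(-1/39221) = 2539/((12582/(174 + 4170))) - 1148/5603 = 2539/((12582/4344)) - 1148/5603 = 2539/((12582*(1/4344))) - 1148/5603 = 2539/(2097/724) - 1148/5603 = 2539*(724/2097) - 1148/5603 = 1838236/2097 - 1148/5603 = 10297228952/11749491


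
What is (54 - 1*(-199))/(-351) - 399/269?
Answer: -208106/94419 ≈ -2.2041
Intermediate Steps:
(54 - 1*(-199))/(-351) - 399/269 = (54 + 199)*(-1/351) - 399*1/269 = 253*(-1/351) - 399/269 = -253/351 - 399/269 = -208106/94419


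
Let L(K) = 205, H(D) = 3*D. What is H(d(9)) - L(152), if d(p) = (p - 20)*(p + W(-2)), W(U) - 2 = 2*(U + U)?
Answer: -304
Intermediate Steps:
W(U) = 2 + 4*U (W(U) = 2 + 2*(U + U) = 2 + 2*(2*U) = 2 + 4*U)
d(p) = (-20 + p)*(-6 + p) (d(p) = (p - 20)*(p + (2 + 4*(-2))) = (-20 + p)*(p + (2 - 8)) = (-20 + p)*(p - 6) = (-20 + p)*(-6 + p))
H(d(9)) - L(152) = 3*(120 + 9² - 26*9) - 1*205 = 3*(120 + 81 - 234) - 205 = 3*(-33) - 205 = -99 - 205 = -304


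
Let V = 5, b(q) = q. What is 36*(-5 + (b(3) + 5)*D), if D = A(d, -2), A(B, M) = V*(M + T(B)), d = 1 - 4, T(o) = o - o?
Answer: -3060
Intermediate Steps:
T(o) = 0
d = -3
A(B, M) = 5*M (A(B, M) = 5*(M + 0) = 5*M)
D = -10 (D = 5*(-2) = -10)
36*(-5 + (b(3) + 5)*D) = 36*(-5 + (3 + 5)*(-10)) = 36*(-5 + 8*(-10)) = 36*(-5 - 80) = 36*(-85) = -3060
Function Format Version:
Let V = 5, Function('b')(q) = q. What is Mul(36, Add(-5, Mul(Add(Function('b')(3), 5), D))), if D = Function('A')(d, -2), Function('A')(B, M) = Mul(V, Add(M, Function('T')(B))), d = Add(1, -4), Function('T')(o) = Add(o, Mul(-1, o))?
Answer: -3060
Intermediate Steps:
Function('T')(o) = 0
d = -3
Function('A')(B, M) = Mul(5, M) (Function('A')(B, M) = Mul(5, Add(M, 0)) = Mul(5, M))
D = -10 (D = Mul(5, -2) = -10)
Mul(36, Add(-5, Mul(Add(Function('b')(3), 5), D))) = Mul(36, Add(-5, Mul(Add(3, 5), -10))) = Mul(36, Add(-5, Mul(8, -10))) = Mul(36, Add(-5, -80)) = Mul(36, -85) = -3060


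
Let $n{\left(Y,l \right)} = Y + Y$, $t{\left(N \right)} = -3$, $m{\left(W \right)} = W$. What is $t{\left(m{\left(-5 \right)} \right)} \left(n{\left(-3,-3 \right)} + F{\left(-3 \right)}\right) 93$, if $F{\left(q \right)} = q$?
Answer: $2511$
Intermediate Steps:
$n{\left(Y,l \right)} = 2 Y$
$t{\left(m{\left(-5 \right)} \right)} \left(n{\left(-3,-3 \right)} + F{\left(-3 \right)}\right) 93 = - 3 \left(2 \left(-3\right) - 3\right) 93 = - 3 \left(-6 - 3\right) 93 = \left(-3\right) \left(-9\right) 93 = 27 \cdot 93 = 2511$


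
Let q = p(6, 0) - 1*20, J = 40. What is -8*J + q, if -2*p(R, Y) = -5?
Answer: -675/2 ≈ -337.50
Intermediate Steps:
p(R, Y) = 5/2 (p(R, Y) = -½*(-5) = 5/2)
q = -35/2 (q = 5/2 - 1*20 = 5/2 - 20 = -35/2 ≈ -17.500)
-8*J + q = -8*40 - 35/2 = -320 - 35/2 = -675/2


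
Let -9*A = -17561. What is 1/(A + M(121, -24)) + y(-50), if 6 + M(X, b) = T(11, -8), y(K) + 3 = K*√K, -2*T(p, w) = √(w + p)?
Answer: -3677309607/1225979953 + 162*√3/1225979953 - 250*I*√2 ≈ -2.9995 - 353.55*I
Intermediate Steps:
A = 17561/9 (A = -⅑*(-17561) = 17561/9 ≈ 1951.2)
T(p, w) = -√(p + w)/2 (T(p, w) = -√(w + p)/2 = -√(p + w)/2)
y(K) = -3 + K^(3/2) (y(K) = -3 + K*√K = -3 + K^(3/2))
M(X, b) = -6 - √3/2 (M(X, b) = -6 - √(11 - 8)/2 = -6 - √3/2)
1/(A + M(121, -24)) + y(-50) = 1/(17561/9 + (-6 - √3/2)) + (-3 + (-50)^(3/2)) = 1/(17507/9 - √3/2) + (-3 - 250*I*√2) = -3 + 1/(17507/9 - √3/2) - 250*I*√2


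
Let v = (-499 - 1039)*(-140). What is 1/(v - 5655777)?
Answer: -1/5440457 ≈ -1.8381e-7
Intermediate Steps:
v = 215320 (v = -1538*(-140) = 215320)
1/(v - 5655777) = 1/(215320 - 5655777) = 1/(-5440457) = -1/5440457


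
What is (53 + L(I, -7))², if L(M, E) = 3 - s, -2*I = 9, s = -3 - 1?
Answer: 3600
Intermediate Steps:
s = -4
I = -9/2 (I = -½*9 = -9/2 ≈ -4.5000)
L(M, E) = 7 (L(M, E) = 3 - 1*(-4) = 3 + 4 = 7)
(53 + L(I, -7))² = (53 + 7)² = 60² = 3600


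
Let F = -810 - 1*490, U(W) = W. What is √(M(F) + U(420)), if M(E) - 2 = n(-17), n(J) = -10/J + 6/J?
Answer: √122026/17 ≈ 20.548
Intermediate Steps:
F = -1300 (F = -810 - 490 = -1300)
n(J) = -4/J
M(E) = 38/17 (M(E) = 2 - 4/(-17) = 2 - 4*(-1/17) = 2 + 4/17 = 38/17)
√(M(F) + U(420)) = √(38/17 + 420) = √(7178/17) = √122026/17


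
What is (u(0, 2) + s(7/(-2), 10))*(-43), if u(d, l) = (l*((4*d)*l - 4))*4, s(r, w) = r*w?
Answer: 2881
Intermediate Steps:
u(d, l) = 4*l*(-4 + 4*d*l) (u(d, l) = (l*(4*d*l - 4))*4 = (l*(-4 + 4*d*l))*4 = 4*l*(-4 + 4*d*l))
(u(0, 2) + s(7/(-2), 10))*(-43) = (16*2*(-1 + 0*2) + (7/(-2))*10)*(-43) = (16*2*(-1 + 0) + (7*(-1/2))*10)*(-43) = (16*2*(-1) - 7/2*10)*(-43) = (-32 - 35)*(-43) = -67*(-43) = 2881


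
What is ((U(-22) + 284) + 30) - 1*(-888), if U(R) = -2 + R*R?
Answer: 1684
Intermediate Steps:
U(R) = -2 + R²
((U(-22) + 284) + 30) - 1*(-888) = (((-2 + (-22)²) + 284) + 30) - 1*(-888) = (((-2 + 484) + 284) + 30) + 888 = ((482 + 284) + 30) + 888 = (766 + 30) + 888 = 796 + 888 = 1684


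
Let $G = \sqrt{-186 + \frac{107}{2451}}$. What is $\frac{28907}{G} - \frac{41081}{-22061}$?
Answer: $\frac{41081}{22061} - \frac{28907 i \sqrt{1117114329}}{455779} \approx 1.8622 - 2119.8 i$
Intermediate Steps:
$G = \frac{i \sqrt{1117114329}}{2451}$ ($G = \sqrt{-186 + 107 \cdot \frac{1}{2451}} = \sqrt{-186 + \frac{107}{2451}} = \sqrt{- \frac{455779}{2451}} = \frac{i \sqrt{1117114329}}{2451} \approx 13.637 i$)
$\frac{28907}{G} - \frac{41081}{-22061} = \frac{28907}{\frac{1}{2451} i \sqrt{1117114329}} - \frac{41081}{-22061} = 28907 \left(- \frac{i \sqrt{1117114329}}{455779}\right) - - \frac{41081}{22061} = - \frac{28907 i \sqrt{1117114329}}{455779} + \frac{41081}{22061} = \frac{41081}{22061} - \frac{28907 i \sqrt{1117114329}}{455779}$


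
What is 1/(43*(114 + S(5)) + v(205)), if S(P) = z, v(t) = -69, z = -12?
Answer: 1/4317 ≈ 0.00023164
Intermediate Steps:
S(P) = -12
1/(43*(114 + S(5)) + v(205)) = 1/(43*(114 - 12) - 69) = 1/(43*102 - 69) = 1/(4386 - 69) = 1/4317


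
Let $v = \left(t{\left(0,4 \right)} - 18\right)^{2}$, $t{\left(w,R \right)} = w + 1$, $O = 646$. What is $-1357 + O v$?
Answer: $185337$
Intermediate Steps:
$t{\left(w,R \right)} = 1 + w$
$v = 289$ ($v = \left(\left(1 + 0\right) - 18\right)^{2} = \left(1 - 18\right)^{2} = \left(-17\right)^{2} = 289$)
$-1357 + O v = -1357 + 646 \cdot 289 = -1357 + 186694 = 185337$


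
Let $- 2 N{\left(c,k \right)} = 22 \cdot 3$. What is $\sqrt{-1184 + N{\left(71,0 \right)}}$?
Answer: $i \sqrt{1217} \approx 34.885 i$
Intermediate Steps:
$N{\left(c,k \right)} = -33$ ($N{\left(c,k \right)} = - \frac{22 \cdot 3}{2} = \left(- \frac{1}{2}\right) 66 = -33$)
$\sqrt{-1184 + N{\left(71,0 \right)}} = \sqrt{-1184 - 33} = \sqrt{-1217} = i \sqrt{1217}$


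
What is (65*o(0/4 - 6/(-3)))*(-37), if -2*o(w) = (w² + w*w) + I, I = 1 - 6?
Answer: 7215/2 ≈ 3607.5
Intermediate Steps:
I = -5
o(w) = 5/2 - w² (o(w) = -((w² + w*w) - 5)/2 = -((w² + w²) - 5)/2 = -(2*w² - 5)/2 = -(-5 + 2*w²)/2 = 5/2 - w²)
(65*o(0/4 - 6/(-3)))*(-37) = (65*(5/2 - (0/4 - 6/(-3))²))*(-37) = (65*(5/2 - (0*(¼) - 6*(-⅓))²))*(-37) = (65*(5/2 - (0 + 2)²))*(-37) = (65*(5/2 - 1*2²))*(-37) = (65*(5/2 - 1*4))*(-37) = (65*(5/2 - 4))*(-37) = (65*(-3/2))*(-37) = -195/2*(-37) = 7215/2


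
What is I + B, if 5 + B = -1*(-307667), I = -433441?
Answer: -125779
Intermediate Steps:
B = 307662 (B = -5 - 1*(-307667) = -5 + 307667 = 307662)
I + B = -433441 + 307662 = -125779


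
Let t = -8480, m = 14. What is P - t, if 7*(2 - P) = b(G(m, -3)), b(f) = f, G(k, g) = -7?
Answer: 8483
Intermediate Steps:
P = 3 (P = 2 - ⅐*(-7) = 2 + 1 = 3)
P - t = 3 - 1*(-8480) = 3 + 8480 = 8483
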